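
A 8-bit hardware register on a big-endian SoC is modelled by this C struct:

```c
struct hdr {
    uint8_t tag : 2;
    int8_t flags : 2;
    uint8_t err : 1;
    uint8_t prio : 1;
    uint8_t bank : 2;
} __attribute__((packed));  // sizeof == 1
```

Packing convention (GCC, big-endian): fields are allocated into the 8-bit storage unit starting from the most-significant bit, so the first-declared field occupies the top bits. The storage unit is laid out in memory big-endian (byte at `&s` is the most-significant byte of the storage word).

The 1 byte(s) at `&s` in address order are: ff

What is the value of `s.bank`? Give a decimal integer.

[0]=0xff (big-endian) → word 0xff
tag:2 @ bit 6 → (0xff>>6)&0x3 = 0x3
flags:2 @ bit 4 → (0xff>>4)&0x3 = 0x3
err:1 @ bit 3 → (0xff>>3)&0x1 = 0x1
prio:1 @ bit 2 → (0xff>>2)&0x1 = 0x1
bank:2 @ bit 0 → (0xff>>0)&0x3 = 0x3  ←

3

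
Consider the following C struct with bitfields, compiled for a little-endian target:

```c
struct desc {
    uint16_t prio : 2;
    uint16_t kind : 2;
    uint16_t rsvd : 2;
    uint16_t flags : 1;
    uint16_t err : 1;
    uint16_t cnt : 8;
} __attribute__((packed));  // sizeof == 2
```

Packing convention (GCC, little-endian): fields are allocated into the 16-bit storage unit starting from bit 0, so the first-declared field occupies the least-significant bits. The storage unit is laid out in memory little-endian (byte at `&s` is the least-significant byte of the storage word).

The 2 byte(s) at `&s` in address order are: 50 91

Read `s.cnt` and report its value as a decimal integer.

[0]=0x50 [1]=0x91 (little-endian) → word 0x9150
prio [0+:2] = (word>>0) & 0x3 = 0
kind [2+:2] = (word>>2) & 0x3 = 0
rsvd [4+:2] = (word>>4) & 0x3 = 1
flags [6+:1] = (word>>6) & 0x1 = 1
err [7+:1] = (word>>7) & 0x1 = 0
cnt [8+:8] = (word>>8) & 0xff = 145  ←

145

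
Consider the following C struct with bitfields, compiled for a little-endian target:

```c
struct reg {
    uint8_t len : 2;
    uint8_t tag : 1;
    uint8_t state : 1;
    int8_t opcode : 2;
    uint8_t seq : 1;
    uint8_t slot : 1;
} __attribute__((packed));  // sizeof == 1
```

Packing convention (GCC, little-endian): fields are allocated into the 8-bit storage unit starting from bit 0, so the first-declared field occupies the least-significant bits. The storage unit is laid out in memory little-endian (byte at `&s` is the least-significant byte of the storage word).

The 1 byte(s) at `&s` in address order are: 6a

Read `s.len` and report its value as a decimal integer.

2

[0]=0x6a (little-endian) → word 0x6a
len [0+:2] = (word>>0) & 0x3 = 2  ←
tag [2+:1] = (word>>2) & 0x1 = 0
state [3+:1] = (word>>3) & 0x1 = 1
opcode [4+:2] = (word>>4) & 0x3 = 2
seq [6+:1] = (word>>6) & 0x1 = 1
slot [7+:1] = (word>>7) & 0x1 = 0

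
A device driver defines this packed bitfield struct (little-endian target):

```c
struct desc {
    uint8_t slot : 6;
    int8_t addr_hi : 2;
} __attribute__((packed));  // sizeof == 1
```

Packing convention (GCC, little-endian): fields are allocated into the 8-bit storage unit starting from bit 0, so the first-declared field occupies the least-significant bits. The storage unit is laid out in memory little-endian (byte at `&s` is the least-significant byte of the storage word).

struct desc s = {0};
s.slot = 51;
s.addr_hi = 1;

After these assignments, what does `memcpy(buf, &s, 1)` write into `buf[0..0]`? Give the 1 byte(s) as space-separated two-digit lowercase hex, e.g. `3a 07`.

slot (6b) val=51 bits=0x33 at bit 0: 0x33
addr_hi (2b) val=1 bits=0x1 at bit 6: 0x73
word = 0x73 → little-endian bytes:
  [0]=0x73

73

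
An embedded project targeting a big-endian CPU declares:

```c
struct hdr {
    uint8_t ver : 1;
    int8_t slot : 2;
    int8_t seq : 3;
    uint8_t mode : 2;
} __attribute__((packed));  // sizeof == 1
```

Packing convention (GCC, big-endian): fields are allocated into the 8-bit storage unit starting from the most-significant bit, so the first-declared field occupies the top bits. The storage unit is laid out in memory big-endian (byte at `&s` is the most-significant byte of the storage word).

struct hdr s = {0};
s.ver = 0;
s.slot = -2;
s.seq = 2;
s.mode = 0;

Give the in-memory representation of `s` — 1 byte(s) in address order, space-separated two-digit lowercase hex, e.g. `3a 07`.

48

ver (1b) val=0 bits=0x0 at bit 7: 0x00
slot (2b) val=-2 bits=0x2 at bit 5: 0x40
seq (3b) val=2 bits=0x2 at bit 2: 0x48
mode (2b) val=0 bits=0x0 at bit 0: 0x48
word = 0x48 → big-endian bytes:
  [0]=0x48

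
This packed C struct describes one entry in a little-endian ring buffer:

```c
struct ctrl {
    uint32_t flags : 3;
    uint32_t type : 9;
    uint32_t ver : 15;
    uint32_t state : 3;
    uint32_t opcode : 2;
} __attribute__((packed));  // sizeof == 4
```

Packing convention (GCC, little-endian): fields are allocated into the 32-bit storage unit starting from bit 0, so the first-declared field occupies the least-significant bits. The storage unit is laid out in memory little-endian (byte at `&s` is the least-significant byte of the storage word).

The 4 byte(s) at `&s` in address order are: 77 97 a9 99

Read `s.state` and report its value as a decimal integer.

[0]=0x77 [1]=0x97 [2]=0xa9 [3]=0x99 (little-endian) → word 0x99a99777
flags:3 @ bit 0 → (0x99a99777>>0)&0x7 = 0x7
type:9 @ bit 3 → (0x99a99777>>3)&0x1ff = 0xee
ver:15 @ bit 12 → (0x99a99777>>12)&0x7fff = 0x1a99
state:3 @ bit 27 → (0x99a99777>>27)&0x7 = 0x3  ←
opcode:2 @ bit 30 → (0x99a99777>>30)&0x3 = 0x2

3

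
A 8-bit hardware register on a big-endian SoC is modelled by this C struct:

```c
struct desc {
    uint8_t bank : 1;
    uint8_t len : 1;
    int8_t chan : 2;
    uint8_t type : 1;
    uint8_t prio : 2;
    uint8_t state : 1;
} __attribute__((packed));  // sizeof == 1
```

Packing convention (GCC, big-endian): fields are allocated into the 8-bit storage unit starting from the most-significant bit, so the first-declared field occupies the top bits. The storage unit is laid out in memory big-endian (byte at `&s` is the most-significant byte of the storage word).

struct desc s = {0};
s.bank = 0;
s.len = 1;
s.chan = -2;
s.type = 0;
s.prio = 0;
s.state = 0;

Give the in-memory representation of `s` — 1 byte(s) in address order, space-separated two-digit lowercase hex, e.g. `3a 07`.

60

bank:1 = 0 → 0x0 << 7 → word 0x00
len:1 = 1 → 0x1 << 6 → word 0x40
chan:2 = -2 → 0x2 << 4 → word 0x60
type:1 = 0 → 0x0 << 3 → word 0x60
prio:2 = 0 → 0x0 << 1 → word 0x60
state:1 = 0 → 0x0 << 0 → word 0x60
word = 0x60 → big-endian bytes:
  [0]=0x60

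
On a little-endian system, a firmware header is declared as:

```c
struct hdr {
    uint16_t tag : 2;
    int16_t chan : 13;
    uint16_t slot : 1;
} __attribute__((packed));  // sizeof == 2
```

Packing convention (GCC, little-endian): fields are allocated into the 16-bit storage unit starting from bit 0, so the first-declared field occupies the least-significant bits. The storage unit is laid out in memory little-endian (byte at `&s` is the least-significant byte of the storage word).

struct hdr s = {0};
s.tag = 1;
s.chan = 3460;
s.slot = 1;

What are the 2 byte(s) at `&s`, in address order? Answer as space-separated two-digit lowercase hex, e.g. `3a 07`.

tag:2 = 1 → 0x1 << 0 → word 0x0001
chan:13 = 3460 → 0xd84 << 2 → word 0x3611
slot:1 = 1 → 0x1 << 15 → word 0xb611
word = 0xb611 → little-endian bytes:
  [0]=0x11  [1]=0xb6

11 b6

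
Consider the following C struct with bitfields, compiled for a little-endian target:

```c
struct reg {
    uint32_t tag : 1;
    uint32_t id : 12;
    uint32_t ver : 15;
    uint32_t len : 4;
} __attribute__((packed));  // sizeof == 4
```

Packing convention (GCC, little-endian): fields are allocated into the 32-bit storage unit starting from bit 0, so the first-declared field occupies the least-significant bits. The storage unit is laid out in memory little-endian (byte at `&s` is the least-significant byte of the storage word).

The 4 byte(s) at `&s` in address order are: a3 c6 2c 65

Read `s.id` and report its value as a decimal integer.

[0]=0xa3 [1]=0xc6 [2]=0x2c [3]=0x65 (little-endian) → word 0x652cc6a3
tag:1 @ bit 0 → (0x652cc6a3>>0)&0x1 = 0x1
id:12 @ bit 1 → (0x652cc6a3>>1)&0xfff = 0x351  ←
ver:15 @ bit 13 → (0x652cc6a3>>13)&0x7fff = 0x2966
len:4 @ bit 28 → (0x652cc6a3>>28)&0xf = 0x6

849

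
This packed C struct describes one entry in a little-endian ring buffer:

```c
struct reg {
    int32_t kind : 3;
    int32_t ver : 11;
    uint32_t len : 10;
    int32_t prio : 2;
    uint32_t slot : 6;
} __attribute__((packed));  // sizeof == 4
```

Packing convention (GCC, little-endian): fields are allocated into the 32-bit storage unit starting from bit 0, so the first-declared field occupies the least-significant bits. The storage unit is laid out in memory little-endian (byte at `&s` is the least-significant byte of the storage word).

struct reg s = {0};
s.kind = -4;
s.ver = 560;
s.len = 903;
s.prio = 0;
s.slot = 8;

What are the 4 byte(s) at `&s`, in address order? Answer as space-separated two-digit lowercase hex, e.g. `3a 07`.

[0+:3] kind=-4 & 0x7 = 0x4; word=0x00000004
[3+:11] ver=560 & 0x7ff = 0x230; word=0x00001184
[14+:10] len=903 & 0x3ff = 0x387; word=0x00e1d184
[24+:2] prio=0 & 0x3 = 0x0; word=0x00e1d184
[26+:6] slot=8 & 0x3f = 0x8; word=0x20e1d184
word = 0x20e1d184 → little-endian bytes:
  [0]=0x84  [1]=0xd1  [2]=0xe1  [3]=0x20

84 d1 e1 20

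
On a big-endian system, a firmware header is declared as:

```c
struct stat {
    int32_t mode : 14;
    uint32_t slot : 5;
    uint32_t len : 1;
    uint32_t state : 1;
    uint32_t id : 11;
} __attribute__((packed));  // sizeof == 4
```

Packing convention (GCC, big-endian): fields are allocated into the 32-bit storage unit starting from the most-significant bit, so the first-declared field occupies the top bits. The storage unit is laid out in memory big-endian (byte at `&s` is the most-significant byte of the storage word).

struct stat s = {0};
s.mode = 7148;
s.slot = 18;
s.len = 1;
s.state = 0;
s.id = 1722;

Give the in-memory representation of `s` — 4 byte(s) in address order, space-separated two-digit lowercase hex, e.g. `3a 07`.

mode:14 = 7148 → 0x1bec << 18 → word 0x6fb00000
slot:5 = 18 → 0x12 << 13 → word 0x6fb24000
len:1 = 1 → 0x1 << 12 → word 0x6fb25000
state:1 = 0 → 0x0 << 11 → word 0x6fb25000
id:11 = 1722 → 0x6ba << 0 → word 0x6fb256ba
word = 0x6fb256ba → big-endian bytes:
  [0]=0x6f  [1]=0xb2  [2]=0x56  [3]=0xba

6f b2 56 ba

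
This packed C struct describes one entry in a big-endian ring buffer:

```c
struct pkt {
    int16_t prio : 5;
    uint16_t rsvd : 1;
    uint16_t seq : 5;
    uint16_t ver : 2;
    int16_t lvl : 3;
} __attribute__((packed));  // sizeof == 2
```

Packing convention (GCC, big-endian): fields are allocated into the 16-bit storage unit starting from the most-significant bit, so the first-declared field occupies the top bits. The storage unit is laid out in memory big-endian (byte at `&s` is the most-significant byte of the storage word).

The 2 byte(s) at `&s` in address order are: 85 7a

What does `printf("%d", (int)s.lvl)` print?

[0]=0x85 [1]=0x7a (big-endian) → word 0x857a
prio [11+:5] = (word>>11) & 0x1f = 16
rsvd [10+:1] = (word>>10) & 0x1 = 1
seq [5+:5] = (word>>5) & 0x1f = 11
ver [3+:2] = (word>>3) & 0x3 = 3
lvl [0+:3] = (word>>0) & 0x7 = 2  ←
lvl signed 3b, MSB=0: value = 2

2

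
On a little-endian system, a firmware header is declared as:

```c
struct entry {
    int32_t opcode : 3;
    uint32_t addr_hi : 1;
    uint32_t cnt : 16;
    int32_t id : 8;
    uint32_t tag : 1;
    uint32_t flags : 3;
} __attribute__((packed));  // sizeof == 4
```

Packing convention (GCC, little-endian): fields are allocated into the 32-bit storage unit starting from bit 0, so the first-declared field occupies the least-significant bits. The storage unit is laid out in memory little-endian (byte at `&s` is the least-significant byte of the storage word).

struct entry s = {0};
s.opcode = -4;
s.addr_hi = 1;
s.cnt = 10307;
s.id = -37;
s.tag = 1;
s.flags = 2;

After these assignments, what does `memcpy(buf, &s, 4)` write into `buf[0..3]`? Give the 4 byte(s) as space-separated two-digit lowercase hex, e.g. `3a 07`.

3c 84 b2 5d

opcode (3b) val=-4 bits=0x4 at bit 0: 0x00000004
addr_hi (1b) val=1 bits=0x1 at bit 3: 0x0000000c
cnt (16b) val=10307 bits=0x2843 at bit 4: 0x0002843c
id (8b) val=-37 bits=0xdb at bit 20: 0x0db2843c
tag (1b) val=1 bits=0x1 at bit 28: 0x1db2843c
flags (3b) val=2 bits=0x2 at bit 29: 0x5db2843c
word = 0x5db2843c → little-endian bytes:
  [0]=0x3c  [1]=0x84  [2]=0xb2  [3]=0x5d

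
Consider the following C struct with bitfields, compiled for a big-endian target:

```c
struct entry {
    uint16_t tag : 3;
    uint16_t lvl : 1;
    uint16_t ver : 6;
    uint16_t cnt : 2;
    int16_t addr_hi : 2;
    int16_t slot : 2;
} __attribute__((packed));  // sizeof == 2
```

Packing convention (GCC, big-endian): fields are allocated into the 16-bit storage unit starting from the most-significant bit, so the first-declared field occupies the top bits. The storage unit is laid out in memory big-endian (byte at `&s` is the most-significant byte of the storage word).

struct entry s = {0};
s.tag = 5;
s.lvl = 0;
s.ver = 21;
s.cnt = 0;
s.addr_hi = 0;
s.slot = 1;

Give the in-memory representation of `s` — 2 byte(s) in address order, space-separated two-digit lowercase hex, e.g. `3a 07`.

[13+:3] tag=5 & 0x7 = 0x5; word=0xa000
[12+:1] lvl=0 & 0x1 = 0x0; word=0xa000
[6+:6] ver=21 & 0x3f = 0x15; word=0xa540
[4+:2] cnt=0 & 0x3 = 0x0; word=0xa540
[2+:2] addr_hi=0 & 0x3 = 0x0; word=0xa540
[0+:2] slot=1 & 0x3 = 0x1; word=0xa541
word = 0xa541 → big-endian bytes:
  [0]=0xa5  [1]=0x41

a5 41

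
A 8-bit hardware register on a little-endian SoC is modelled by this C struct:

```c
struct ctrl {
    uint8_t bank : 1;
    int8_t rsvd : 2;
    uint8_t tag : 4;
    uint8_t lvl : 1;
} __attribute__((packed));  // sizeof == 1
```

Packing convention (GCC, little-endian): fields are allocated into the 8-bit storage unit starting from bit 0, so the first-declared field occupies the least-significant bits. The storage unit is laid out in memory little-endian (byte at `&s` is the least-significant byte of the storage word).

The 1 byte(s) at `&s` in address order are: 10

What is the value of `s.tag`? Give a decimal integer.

2

[0]=0x10 (little-endian) → word 0x10
bank [0+:1] = (word>>0) & 0x1 = 0
rsvd [1+:2] = (word>>1) & 0x3 = 0
tag [3+:4] = (word>>3) & 0xf = 2  ←
lvl [7+:1] = (word>>7) & 0x1 = 0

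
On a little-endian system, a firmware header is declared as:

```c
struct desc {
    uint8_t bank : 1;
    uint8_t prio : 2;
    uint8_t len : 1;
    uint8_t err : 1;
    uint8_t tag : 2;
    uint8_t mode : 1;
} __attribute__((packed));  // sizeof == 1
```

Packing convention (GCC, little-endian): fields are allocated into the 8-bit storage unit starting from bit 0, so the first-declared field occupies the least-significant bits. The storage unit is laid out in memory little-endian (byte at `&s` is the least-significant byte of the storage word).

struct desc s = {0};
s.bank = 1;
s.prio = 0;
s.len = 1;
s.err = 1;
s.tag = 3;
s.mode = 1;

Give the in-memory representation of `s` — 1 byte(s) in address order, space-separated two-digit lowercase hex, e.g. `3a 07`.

f9

bank (1b) val=1 bits=0x1 at bit 0: 0x01
prio (2b) val=0 bits=0x0 at bit 1: 0x01
len (1b) val=1 bits=0x1 at bit 3: 0x09
err (1b) val=1 bits=0x1 at bit 4: 0x19
tag (2b) val=3 bits=0x3 at bit 5: 0x79
mode (1b) val=1 bits=0x1 at bit 7: 0xf9
word = 0xf9 → little-endian bytes:
  [0]=0xf9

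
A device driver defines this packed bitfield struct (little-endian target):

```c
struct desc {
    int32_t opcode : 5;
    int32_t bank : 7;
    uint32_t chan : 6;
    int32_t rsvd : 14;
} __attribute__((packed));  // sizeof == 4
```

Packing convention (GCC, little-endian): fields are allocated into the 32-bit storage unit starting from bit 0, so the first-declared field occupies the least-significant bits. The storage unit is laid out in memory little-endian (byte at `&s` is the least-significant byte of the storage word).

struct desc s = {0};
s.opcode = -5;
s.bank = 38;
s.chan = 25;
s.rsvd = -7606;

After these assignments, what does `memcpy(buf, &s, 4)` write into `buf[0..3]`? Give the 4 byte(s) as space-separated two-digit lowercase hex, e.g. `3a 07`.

opcode:5 = -5 → 0x1b << 0 → word 0x0000001b
bank:7 = 38 → 0x26 << 5 → word 0x000004db
chan:6 = 25 → 0x19 << 12 → word 0x000194db
rsvd:14 = -7606 → 0x224a << 18 → word 0x892994db
word = 0x892994db → little-endian bytes:
  [0]=0xdb  [1]=0x94  [2]=0x29  [3]=0x89

db 94 29 89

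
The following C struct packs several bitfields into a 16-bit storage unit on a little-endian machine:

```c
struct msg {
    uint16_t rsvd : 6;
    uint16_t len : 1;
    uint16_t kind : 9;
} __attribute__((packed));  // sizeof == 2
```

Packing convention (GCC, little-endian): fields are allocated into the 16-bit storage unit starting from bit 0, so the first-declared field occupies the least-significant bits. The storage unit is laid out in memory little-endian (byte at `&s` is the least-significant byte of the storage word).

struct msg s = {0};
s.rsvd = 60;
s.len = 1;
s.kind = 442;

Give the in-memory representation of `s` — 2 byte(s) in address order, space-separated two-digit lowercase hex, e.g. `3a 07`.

7c dd

[0+:6] rsvd=60 & 0x3f = 0x3c; word=0x003c
[6+:1] len=1 & 0x1 = 0x1; word=0x007c
[7+:9] kind=442 & 0x1ff = 0x1ba; word=0xdd7c
word = 0xdd7c → little-endian bytes:
  [0]=0x7c  [1]=0xdd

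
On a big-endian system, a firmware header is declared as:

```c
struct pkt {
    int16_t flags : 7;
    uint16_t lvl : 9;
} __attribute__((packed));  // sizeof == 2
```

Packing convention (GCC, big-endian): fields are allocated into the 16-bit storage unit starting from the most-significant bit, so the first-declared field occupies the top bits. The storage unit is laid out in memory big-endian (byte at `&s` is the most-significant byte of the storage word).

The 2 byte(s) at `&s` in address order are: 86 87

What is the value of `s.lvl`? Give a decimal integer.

135

[0]=0x86 [1]=0x87 (big-endian) → word 0x8687
flags [9+:7] = (word>>9) & 0x7f = 67
lvl [0+:9] = (word>>0) & 0x1ff = 135  ←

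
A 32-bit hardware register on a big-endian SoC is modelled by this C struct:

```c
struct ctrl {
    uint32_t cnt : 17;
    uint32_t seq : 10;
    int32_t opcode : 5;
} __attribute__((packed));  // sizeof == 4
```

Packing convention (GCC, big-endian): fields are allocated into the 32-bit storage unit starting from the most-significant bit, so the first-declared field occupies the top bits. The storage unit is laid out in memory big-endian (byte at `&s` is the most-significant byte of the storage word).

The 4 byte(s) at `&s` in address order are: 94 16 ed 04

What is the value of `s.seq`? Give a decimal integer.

872

[0]=0x94 [1]=0x16 [2]=0xed [3]=0x04 (big-endian) → word 0x9416ed04
cnt:17 @ bit 15 → (0x9416ed04>>15)&0x1ffff = 0x1282d
seq:10 @ bit 5 → (0x9416ed04>>5)&0x3ff = 0x368  ←
opcode:5 @ bit 0 → (0x9416ed04>>0)&0x1f = 0x4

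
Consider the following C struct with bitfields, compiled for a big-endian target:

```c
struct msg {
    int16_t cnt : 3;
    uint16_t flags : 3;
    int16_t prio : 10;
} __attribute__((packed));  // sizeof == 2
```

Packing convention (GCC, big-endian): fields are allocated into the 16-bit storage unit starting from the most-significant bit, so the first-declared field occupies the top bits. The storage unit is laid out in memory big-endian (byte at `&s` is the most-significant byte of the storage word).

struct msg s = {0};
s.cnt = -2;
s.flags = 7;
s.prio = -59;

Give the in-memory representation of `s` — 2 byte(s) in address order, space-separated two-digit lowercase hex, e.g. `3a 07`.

df c5

[13+:3] cnt=-2 & 0x7 = 0x6; word=0xc000
[10+:3] flags=7 & 0x7 = 0x7; word=0xdc00
[0+:10] prio=-59 & 0x3ff = 0x3c5; word=0xdfc5
word = 0xdfc5 → big-endian bytes:
  [0]=0xdf  [1]=0xc5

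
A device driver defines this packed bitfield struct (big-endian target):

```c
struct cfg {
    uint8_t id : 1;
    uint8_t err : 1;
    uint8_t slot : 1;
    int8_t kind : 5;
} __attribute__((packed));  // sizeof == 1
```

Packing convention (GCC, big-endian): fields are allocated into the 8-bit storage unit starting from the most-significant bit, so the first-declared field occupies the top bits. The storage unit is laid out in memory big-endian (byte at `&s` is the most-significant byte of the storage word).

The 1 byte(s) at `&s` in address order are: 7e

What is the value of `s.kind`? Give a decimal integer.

-2

[0]=0x7e (big-endian) → word 0x7e
id [7+:1] = (word>>7) & 0x1 = 0
err [6+:1] = (word>>6) & 0x1 = 1
slot [5+:1] = (word>>5) & 0x1 = 1
kind [0+:5] = (word>>0) & 0x1f = 30  ←
kind signed 5b, MSB=1: 30 - 32 = -2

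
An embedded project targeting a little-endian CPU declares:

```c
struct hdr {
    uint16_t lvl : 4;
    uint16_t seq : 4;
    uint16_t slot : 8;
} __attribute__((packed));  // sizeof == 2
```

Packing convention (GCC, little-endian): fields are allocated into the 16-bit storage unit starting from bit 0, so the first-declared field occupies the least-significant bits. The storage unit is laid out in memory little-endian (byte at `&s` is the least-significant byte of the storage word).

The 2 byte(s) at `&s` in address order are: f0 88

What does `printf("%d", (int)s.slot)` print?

136

[0]=0xf0 [1]=0x88 (little-endian) → word 0x88f0
lvl:4 @ bit 0 → (0x88f0>>0)&0xf = 0x0
seq:4 @ bit 4 → (0x88f0>>4)&0xf = 0xf
slot:8 @ bit 8 → (0x88f0>>8)&0xff = 0x88  ←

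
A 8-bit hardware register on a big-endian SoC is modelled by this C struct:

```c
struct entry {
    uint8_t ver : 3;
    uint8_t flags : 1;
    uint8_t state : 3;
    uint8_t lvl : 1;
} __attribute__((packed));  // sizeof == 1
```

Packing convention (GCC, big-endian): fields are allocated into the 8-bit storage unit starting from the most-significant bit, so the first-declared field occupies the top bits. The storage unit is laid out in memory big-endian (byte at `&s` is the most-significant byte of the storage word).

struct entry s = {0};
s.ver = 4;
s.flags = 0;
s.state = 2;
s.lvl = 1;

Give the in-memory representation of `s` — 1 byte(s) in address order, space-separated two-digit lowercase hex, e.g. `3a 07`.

[5+:3] ver=4 & 0x7 = 0x4; word=0x80
[4+:1] flags=0 & 0x1 = 0x0; word=0x80
[1+:3] state=2 & 0x7 = 0x2; word=0x84
[0+:1] lvl=1 & 0x1 = 0x1; word=0x85
word = 0x85 → big-endian bytes:
  [0]=0x85

85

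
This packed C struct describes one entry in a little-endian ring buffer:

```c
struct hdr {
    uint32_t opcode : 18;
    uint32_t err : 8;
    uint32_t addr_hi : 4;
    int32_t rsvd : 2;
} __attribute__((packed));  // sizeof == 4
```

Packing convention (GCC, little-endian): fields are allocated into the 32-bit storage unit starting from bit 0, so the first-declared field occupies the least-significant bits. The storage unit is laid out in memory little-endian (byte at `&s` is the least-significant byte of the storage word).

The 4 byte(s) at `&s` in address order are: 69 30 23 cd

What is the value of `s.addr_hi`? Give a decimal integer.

[0]=0x69 [1]=0x30 [2]=0x23 [3]=0xcd (little-endian) → word 0xcd233069
opcode [0+:18] = (word>>0) & 0x3ffff = 209001
err [18+:8] = (word>>18) & 0xff = 72
addr_hi [26+:4] = (word>>26) & 0xf = 3  ←
rsvd [30+:2] = (word>>30) & 0x3 = 3

3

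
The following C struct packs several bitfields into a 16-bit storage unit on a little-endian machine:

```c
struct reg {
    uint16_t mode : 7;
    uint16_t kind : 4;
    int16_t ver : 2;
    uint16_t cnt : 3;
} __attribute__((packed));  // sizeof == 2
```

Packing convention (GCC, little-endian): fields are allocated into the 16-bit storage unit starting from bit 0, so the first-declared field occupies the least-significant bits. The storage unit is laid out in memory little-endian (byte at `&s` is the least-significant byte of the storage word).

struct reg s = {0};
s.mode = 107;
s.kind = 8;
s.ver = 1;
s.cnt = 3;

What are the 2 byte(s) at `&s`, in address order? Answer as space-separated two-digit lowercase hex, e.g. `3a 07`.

mode:7 = 107 → 0x6b << 0 → word 0x006b
kind:4 = 8 → 0x8 << 7 → word 0x046b
ver:2 = 1 → 0x1 << 11 → word 0x0c6b
cnt:3 = 3 → 0x3 << 13 → word 0x6c6b
word = 0x6c6b → little-endian bytes:
  [0]=0x6b  [1]=0x6c

6b 6c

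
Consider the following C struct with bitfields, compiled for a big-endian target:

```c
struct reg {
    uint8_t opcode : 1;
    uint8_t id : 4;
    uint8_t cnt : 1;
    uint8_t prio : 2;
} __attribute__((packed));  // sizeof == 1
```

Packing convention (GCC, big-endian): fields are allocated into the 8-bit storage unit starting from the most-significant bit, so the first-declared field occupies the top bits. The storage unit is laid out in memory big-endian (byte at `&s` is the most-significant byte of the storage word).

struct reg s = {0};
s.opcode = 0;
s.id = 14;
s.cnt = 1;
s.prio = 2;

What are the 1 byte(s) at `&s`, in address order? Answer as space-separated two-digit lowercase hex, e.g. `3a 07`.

76

opcode:1 = 0 → 0x0 << 7 → word 0x00
id:4 = 14 → 0xe << 3 → word 0x70
cnt:1 = 1 → 0x1 << 2 → word 0x74
prio:2 = 2 → 0x2 << 0 → word 0x76
word = 0x76 → big-endian bytes:
  [0]=0x76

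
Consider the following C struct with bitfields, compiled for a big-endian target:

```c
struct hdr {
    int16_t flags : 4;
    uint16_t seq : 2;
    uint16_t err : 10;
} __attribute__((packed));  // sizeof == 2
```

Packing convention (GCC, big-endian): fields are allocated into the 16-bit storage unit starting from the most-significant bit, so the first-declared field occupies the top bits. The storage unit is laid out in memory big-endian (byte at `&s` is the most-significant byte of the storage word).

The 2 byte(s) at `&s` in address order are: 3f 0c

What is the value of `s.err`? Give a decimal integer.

[0]=0x3f [1]=0x0c (big-endian) → word 0x3f0c
flags [12+:4] = (word>>12) & 0xf = 3
seq [10+:2] = (word>>10) & 0x3 = 3
err [0+:10] = (word>>0) & 0x3ff = 780  ←

780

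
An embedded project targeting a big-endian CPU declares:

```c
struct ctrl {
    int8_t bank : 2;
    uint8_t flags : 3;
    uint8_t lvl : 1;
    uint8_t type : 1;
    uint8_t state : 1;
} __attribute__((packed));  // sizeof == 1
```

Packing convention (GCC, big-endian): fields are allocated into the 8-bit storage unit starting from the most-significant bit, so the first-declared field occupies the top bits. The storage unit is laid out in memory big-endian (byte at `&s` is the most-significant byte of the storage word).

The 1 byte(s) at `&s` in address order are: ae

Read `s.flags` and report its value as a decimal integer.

5

[0]=0xae (big-endian) → word 0xae
bank [6+:2] = (word>>6) & 0x3 = 2
flags [3+:3] = (word>>3) & 0x7 = 5  ←
lvl [2+:1] = (word>>2) & 0x1 = 1
type [1+:1] = (word>>1) & 0x1 = 1
state [0+:1] = (word>>0) & 0x1 = 0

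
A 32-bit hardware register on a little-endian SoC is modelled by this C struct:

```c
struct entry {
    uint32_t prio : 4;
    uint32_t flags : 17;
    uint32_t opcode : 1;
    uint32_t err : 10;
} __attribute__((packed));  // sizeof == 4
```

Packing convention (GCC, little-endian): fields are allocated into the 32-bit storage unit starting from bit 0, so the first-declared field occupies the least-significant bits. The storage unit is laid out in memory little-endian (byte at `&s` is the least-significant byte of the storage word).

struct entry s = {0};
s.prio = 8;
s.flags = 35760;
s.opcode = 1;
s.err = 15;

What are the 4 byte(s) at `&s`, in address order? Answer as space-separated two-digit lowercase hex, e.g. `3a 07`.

08 bb e8 03

[0+:4] prio=8 & 0xf = 0x8; word=0x00000008
[4+:17] flags=35760 & 0x1ffff = 0x8bb0; word=0x0008bb08
[21+:1] opcode=1 & 0x1 = 0x1; word=0x0028bb08
[22+:10] err=15 & 0x3ff = 0xf; word=0x03e8bb08
word = 0x03e8bb08 → little-endian bytes:
  [0]=0x08  [1]=0xbb  [2]=0xe8  [3]=0x03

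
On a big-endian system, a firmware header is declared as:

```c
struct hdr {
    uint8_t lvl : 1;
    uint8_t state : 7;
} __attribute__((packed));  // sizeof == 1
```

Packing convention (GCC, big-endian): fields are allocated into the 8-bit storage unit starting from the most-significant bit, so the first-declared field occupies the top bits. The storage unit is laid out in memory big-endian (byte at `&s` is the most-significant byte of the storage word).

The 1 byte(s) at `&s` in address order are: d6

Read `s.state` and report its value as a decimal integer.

86

[0]=0xd6 (big-endian) → word 0xd6
lvl [7+:1] = (word>>7) & 0x1 = 1
state [0+:7] = (word>>0) & 0x7f = 86  ←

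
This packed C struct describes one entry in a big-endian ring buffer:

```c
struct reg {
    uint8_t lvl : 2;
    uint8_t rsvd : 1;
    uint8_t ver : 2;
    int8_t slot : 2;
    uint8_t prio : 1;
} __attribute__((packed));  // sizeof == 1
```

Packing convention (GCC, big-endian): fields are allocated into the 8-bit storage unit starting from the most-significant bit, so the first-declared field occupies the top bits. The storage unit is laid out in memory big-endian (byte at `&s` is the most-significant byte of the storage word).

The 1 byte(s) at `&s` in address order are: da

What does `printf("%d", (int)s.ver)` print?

[0]=0xda (big-endian) → word 0xda
lvl [6+:2] = (word>>6) & 0x3 = 3
rsvd [5+:1] = (word>>5) & 0x1 = 0
ver [3+:2] = (word>>3) & 0x3 = 3  ←
slot [1+:2] = (word>>1) & 0x3 = 1
prio [0+:1] = (word>>0) & 0x1 = 0

3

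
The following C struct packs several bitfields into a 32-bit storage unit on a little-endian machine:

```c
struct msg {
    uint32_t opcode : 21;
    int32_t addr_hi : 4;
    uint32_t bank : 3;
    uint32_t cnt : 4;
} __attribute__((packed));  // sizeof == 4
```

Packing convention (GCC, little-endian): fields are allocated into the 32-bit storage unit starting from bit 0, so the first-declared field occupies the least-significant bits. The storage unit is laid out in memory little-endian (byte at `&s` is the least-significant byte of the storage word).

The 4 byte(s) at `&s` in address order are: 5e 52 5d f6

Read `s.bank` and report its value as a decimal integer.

[0]=0x5e [1]=0x52 [2]=0x5d [3]=0xf6 (little-endian) → word 0xf65d525e
opcode [0+:21] = (word>>0) & 0x1fffff = 1921630
addr_hi [21+:4] = (word>>21) & 0xf = 2
bank [25+:3] = (word>>25) & 0x7 = 3  ←
cnt [28+:4] = (word>>28) & 0xf = 15

3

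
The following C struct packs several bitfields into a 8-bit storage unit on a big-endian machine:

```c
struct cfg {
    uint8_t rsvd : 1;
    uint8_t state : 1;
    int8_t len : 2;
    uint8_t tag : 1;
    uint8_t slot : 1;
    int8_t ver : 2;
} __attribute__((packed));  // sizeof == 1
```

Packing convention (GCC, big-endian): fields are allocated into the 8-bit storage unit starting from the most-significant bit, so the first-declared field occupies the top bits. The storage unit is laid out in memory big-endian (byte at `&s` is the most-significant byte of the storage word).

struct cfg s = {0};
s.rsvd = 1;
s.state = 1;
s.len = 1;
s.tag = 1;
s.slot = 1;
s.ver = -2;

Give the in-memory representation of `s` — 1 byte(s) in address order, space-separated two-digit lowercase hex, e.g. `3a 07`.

rsvd:1 = 1 → 0x1 << 7 → word 0x80
state:1 = 1 → 0x1 << 6 → word 0xc0
len:2 = 1 → 0x1 << 4 → word 0xd0
tag:1 = 1 → 0x1 << 3 → word 0xd8
slot:1 = 1 → 0x1 << 2 → word 0xdc
ver:2 = -2 → 0x2 << 0 → word 0xde
word = 0xde → big-endian bytes:
  [0]=0xde

de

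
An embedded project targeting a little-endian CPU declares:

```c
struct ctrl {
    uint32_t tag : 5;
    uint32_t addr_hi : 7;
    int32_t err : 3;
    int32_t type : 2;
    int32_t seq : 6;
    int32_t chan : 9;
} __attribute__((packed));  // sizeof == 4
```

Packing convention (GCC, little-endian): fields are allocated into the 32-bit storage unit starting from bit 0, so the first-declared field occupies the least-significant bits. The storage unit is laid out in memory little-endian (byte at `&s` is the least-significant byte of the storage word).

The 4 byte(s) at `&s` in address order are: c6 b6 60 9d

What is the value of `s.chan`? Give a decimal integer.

-198

[0]=0xc6 [1]=0xb6 [2]=0x60 [3]=0x9d (little-endian) → word 0x9d60b6c6
tag [0+:5] = (word>>0) & 0x1f = 6
addr_hi [5+:7] = (word>>5) & 0x7f = 54
err [12+:3] = (word>>12) & 0x7 = 3
type [15+:2] = (word>>15) & 0x3 = 1
seq [17+:6] = (word>>17) & 0x3f = 48
chan [23+:9] = (word>>23) & 0x1ff = 314  ←
chan signed 9b, MSB=1: 314 - 512 = -198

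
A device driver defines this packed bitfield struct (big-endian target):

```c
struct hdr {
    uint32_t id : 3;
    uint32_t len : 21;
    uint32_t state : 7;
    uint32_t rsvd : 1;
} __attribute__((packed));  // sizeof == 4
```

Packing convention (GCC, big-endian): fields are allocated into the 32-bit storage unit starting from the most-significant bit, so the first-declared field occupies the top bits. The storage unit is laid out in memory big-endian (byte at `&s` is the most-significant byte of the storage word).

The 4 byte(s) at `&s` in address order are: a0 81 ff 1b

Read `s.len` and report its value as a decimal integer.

[0]=0xa0 [1]=0x81 [2]=0xff [3]=0x1b (big-endian) → word 0xa081ff1b
id:3 @ bit 29 → (0xa081ff1b>>29)&0x7 = 0x5
len:21 @ bit 8 → (0xa081ff1b>>8)&0x1fffff = 0x81ff  ←
state:7 @ bit 1 → (0xa081ff1b>>1)&0x7f = 0xd
rsvd:1 @ bit 0 → (0xa081ff1b>>0)&0x1 = 0x1

33279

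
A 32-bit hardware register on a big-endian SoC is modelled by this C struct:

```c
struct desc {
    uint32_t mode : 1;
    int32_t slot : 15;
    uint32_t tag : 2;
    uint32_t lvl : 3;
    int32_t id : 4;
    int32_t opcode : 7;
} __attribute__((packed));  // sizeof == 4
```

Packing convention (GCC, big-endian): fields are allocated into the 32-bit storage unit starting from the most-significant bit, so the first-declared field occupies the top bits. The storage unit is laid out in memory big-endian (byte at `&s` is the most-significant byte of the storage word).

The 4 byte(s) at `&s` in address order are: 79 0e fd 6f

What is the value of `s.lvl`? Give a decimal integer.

7

[0]=0x79 [1]=0x0e [2]=0xfd [3]=0x6f (big-endian) → word 0x790efd6f
mode [31+:1] = (word>>31) & 0x1 = 0
slot [16+:15] = (word>>16) & 0x7fff = 30990
tag [14+:2] = (word>>14) & 0x3 = 3
lvl [11+:3] = (word>>11) & 0x7 = 7  ←
id [7+:4] = (word>>7) & 0xf = 10
opcode [0+:7] = (word>>0) & 0x7f = 111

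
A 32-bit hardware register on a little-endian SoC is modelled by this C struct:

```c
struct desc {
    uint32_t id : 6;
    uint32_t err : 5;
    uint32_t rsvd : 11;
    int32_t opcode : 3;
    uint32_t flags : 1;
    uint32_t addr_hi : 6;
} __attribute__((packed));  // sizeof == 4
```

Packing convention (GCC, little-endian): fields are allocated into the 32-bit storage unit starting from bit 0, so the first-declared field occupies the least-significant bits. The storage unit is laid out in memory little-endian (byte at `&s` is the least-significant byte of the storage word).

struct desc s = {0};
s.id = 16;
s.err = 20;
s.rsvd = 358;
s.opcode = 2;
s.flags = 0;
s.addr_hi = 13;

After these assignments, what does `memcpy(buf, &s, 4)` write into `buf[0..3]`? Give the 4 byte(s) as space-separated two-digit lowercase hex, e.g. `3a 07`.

id:6 = 16 → 0x10 << 0 → word 0x00000010
err:5 = 20 → 0x14 << 6 → word 0x00000510
rsvd:11 = 358 → 0x166 << 11 → word 0x000b3510
opcode:3 = 2 → 0x2 << 22 → word 0x008b3510
flags:1 = 0 → 0x0 << 25 → word 0x008b3510
addr_hi:6 = 13 → 0xd << 26 → word 0x348b3510
word = 0x348b3510 → little-endian bytes:
  [0]=0x10  [1]=0x35  [2]=0x8b  [3]=0x34

10 35 8b 34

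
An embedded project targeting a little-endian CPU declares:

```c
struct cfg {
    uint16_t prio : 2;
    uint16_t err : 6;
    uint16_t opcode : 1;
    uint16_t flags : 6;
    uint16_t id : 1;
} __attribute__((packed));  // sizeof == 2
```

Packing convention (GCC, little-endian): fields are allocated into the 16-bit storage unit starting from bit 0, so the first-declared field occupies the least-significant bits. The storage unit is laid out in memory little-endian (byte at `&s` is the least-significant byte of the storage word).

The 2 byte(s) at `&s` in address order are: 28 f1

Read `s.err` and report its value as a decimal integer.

[0]=0x28 [1]=0xf1 (little-endian) → word 0xf128
prio [0+:2] = (word>>0) & 0x3 = 0
err [2+:6] = (word>>2) & 0x3f = 10  ←
opcode [8+:1] = (word>>8) & 0x1 = 1
flags [9+:6] = (word>>9) & 0x3f = 56
id [15+:1] = (word>>15) & 0x1 = 1

10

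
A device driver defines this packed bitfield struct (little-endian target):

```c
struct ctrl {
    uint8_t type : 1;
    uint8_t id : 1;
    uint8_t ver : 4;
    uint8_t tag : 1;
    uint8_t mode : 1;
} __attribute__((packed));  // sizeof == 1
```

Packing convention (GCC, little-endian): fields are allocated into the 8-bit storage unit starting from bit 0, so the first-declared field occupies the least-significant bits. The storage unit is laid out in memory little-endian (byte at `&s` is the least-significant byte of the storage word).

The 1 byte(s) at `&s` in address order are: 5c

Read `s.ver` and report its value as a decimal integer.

7

[0]=0x5c (little-endian) → word 0x5c
type [0+:1] = (word>>0) & 0x1 = 0
id [1+:1] = (word>>1) & 0x1 = 0
ver [2+:4] = (word>>2) & 0xf = 7  ←
tag [6+:1] = (word>>6) & 0x1 = 1
mode [7+:1] = (word>>7) & 0x1 = 0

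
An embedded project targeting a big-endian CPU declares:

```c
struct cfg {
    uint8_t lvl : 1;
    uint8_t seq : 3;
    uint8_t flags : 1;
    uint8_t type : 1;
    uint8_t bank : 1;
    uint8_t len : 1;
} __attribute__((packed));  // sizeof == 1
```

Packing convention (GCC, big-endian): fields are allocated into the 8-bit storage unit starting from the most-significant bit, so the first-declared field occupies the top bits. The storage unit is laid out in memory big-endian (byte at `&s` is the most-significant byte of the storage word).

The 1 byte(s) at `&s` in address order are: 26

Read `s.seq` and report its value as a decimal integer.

2

[0]=0x26 (big-endian) → word 0x26
lvl [7+:1] = (word>>7) & 0x1 = 0
seq [4+:3] = (word>>4) & 0x7 = 2  ←
flags [3+:1] = (word>>3) & 0x1 = 0
type [2+:1] = (word>>2) & 0x1 = 1
bank [1+:1] = (word>>1) & 0x1 = 1
len [0+:1] = (word>>0) & 0x1 = 0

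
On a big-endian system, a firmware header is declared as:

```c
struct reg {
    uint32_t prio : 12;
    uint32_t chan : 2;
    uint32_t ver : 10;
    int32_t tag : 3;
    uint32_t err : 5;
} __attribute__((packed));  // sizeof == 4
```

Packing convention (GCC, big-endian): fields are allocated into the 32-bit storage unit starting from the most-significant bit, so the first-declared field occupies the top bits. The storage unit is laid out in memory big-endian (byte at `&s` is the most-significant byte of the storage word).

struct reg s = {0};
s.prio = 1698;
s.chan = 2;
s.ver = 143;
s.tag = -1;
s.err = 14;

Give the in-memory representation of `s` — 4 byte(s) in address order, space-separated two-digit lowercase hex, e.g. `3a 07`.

6a 28 8f ee

prio:12 = 1698 → 0x6a2 << 20 → word 0x6a200000
chan:2 = 2 → 0x2 << 18 → word 0x6a280000
ver:10 = 143 → 0x8f << 8 → word 0x6a288f00
tag:3 = -1 → 0x7 << 5 → word 0x6a288fe0
err:5 = 14 → 0xe << 0 → word 0x6a288fee
word = 0x6a288fee → big-endian bytes:
  [0]=0x6a  [1]=0x28  [2]=0x8f  [3]=0xee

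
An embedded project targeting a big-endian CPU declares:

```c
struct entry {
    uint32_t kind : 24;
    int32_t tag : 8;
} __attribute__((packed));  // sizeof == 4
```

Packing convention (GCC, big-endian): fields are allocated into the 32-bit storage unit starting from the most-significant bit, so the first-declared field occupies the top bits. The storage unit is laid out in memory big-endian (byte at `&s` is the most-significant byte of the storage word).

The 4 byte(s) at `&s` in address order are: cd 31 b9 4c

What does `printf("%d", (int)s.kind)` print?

13447609

[0]=0xcd [1]=0x31 [2]=0xb9 [3]=0x4c (big-endian) → word 0xcd31b94c
kind [8+:24] = (word>>8) & 0xffffff = 13447609  ←
tag [0+:8] = (word>>0) & 0xff = 76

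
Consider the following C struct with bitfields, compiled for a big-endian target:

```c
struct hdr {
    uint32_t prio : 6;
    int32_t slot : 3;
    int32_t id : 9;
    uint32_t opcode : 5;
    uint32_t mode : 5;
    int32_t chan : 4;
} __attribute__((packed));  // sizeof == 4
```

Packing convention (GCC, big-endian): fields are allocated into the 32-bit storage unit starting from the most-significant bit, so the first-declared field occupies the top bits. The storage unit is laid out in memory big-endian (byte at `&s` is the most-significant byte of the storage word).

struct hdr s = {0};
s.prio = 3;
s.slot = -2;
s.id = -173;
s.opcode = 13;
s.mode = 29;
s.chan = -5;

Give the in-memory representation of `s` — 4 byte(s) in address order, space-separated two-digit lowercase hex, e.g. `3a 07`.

0f 54 db db

prio (6b) val=3 bits=0x3 at bit 26: 0x0c000000
slot (3b) val=-2 bits=0x6 at bit 23: 0x0f000000
id (9b) val=-173 bits=0x153 at bit 14: 0x0f54c000
opcode (5b) val=13 bits=0xd at bit 9: 0x0f54da00
mode (5b) val=29 bits=0x1d at bit 4: 0x0f54dbd0
chan (4b) val=-5 bits=0xb at bit 0: 0x0f54dbdb
word = 0x0f54dbdb → big-endian bytes:
  [0]=0x0f  [1]=0x54  [2]=0xdb  [3]=0xdb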